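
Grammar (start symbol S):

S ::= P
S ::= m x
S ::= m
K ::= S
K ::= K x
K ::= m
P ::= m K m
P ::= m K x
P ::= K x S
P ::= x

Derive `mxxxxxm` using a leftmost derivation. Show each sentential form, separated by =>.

S => P   [S ::= P]
P => KxS   [P ::= K x S]
KxS => KxxS   [K ::= K x]
KxxS => KxxxS   [K ::= K x]
KxxxS => KxxxxS   [K ::= K x]
KxxxxS => KxxxxxS   [K ::= K x]
KxxxxxS => mxxxxxS   [K ::= m]
mxxxxxS => mxxxxxm   [S ::= m]

S => P => KxS => KxxS => KxxxS => KxxxxS => KxxxxxS => mxxxxxS => mxxxxxm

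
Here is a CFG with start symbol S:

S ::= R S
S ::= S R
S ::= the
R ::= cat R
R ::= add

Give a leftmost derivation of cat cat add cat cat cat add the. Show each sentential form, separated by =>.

S => R S   [S ::= R S]
R S => cat R S   [R ::= cat R]
cat R S => cat cat R S   [R ::= cat R]
cat cat R S => cat cat add S   [R ::= add]
cat cat add S => cat cat add R S   [S ::= R S]
cat cat add R S => cat cat add cat R S   [R ::= cat R]
cat cat add cat R S => cat cat add cat cat R S   [R ::= cat R]
cat cat add cat cat R S => cat cat add cat cat cat R S   [R ::= cat R]
cat cat add cat cat cat R S => cat cat add cat cat cat add S   [R ::= add]
cat cat add cat cat cat add S => cat cat add cat cat cat add the   [S ::= the]

S => R S => cat R S => cat cat R S => cat cat add S => cat cat add R S => cat cat add cat R S => cat cat add cat cat R S => cat cat add cat cat cat R S => cat cat add cat cat cat add S => cat cat add cat cat cat add the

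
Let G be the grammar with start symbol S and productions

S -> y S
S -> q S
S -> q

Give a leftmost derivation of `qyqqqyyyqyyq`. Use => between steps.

S => qS => qyS => qyqS => qyqqS => qyqqqS => qyqqqyS => qyqqqyyS => qyqqqyyyS => qyqqqyyyqS => qyqqqyyyqyS => qyqqqyyyqyyS => qyqqqyyyqyyq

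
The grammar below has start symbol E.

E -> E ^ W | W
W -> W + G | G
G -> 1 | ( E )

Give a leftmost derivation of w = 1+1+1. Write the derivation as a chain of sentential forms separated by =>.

E => W   [E -> W]
W => W+G   [W -> W + G]
W+G => W+G+G   [W -> W + G]
W+G+G => G+G+G   [W -> G]
G+G+G => 1+G+G   [G -> 1]
1+G+G => 1+1+G   [G -> 1]
1+1+G => 1+1+1   [G -> 1]

E=>W=>W+G=>W+G+G=>G+G+G=>1+G+G=>1+1+G=>1+1+1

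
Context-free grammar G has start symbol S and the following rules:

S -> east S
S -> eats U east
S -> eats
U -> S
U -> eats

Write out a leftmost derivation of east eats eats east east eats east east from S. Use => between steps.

S => east S => east eats U east => east eats S east => east eats eats U east east => east eats eats S east east => east eats eats east S east east => east eats eats east east S east east => east eats eats east east eats east east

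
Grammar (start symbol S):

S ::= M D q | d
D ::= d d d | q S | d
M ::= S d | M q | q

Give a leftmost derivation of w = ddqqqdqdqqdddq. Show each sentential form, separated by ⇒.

S ⇒ MDq   [S ::= M D q]
MDq ⇒ MqDq   [M ::= M q]
MqDq ⇒ MqqDq   [M ::= M q]
MqqDq ⇒ SdqqDq   [M ::= S d]
SdqqDq ⇒ MDqdqqDq   [S ::= M D q]
MDqdqqDq ⇒ MqDqdqqDq   [M ::= M q]
MqDqdqqDq ⇒ MqqDqdqqDq   [M ::= M q]
MqqDqdqqDq ⇒ MqqqDqdqqDq   [M ::= M q]
MqqqDqdqqDq ⇒ SdqqqDqdqqDq   [M ::= S d]
SdqqqDqdqqDq ⇒ ddqqqDqdqqDq   [S ::= d]
ddqqqDqdqqDq ⇒ ddqqqdqdqqDq   [D ::= d]
ddqqqdqdqqDq ⇒ ddqqqdqdqqdddq   [D ::= d d d]

S ⇒ MDq ⇒ MqDq ⇒ MqqDq ⇒ SdqqDq ⇒ MDqdqqDq ⇒ MqDqdqqDq ⇒ MqqDqdqqDq ⇒ MqqqDqdqqDq ⇒ SdqqqDqdqqDq ⇒ ddqqqDqdqqDq ⇒ ddqqqdqdqqDq ⇒ ddqqqdqdqqdddq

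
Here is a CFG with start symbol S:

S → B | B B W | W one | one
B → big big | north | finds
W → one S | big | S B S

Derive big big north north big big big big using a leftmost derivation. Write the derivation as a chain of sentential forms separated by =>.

S => B B W => big big B W => big big north W => big big north S B S => big big north B B S => big big north north B S => big big north north big big S => big big north north big big B => big big north north big big big big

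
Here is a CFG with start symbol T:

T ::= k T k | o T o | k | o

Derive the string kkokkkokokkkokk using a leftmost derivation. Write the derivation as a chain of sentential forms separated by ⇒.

T ⇒ kTk ⇒ kkTkk ⇒ kkoTokk ⇒ kkokTkokk ⇒ kkokkTkkokk ⇒ kkokkkTkkkokk ⇒ kkokkkoTokkkokk ⇒ kkokkkokokkkokk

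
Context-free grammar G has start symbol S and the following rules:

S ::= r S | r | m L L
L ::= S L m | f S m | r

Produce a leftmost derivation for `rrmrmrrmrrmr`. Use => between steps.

S=>rS=>rrS=>rrmLL=>rrmSLmL=>rrmrSLmL=>rrmrmLLLmL=>rrmrmSLmLLmL=>rrmrmrLmLLmL=>rrmrmrrmLLmL=>rrmrmrrmrLmL=>rrmrmrrmrrmL=>rrmrmrrmrrmr

S => rS   [S ::= r S]
rS => rrS   [S ::= r S]
rrS => rrmLL   [S ::= m L L]
rrmLL => rrmSLmL   [L ::= S L m]
rrmSLmL => rrmrSLmL   [S ::= r S]
rrmrSLmL => rrmrmLLLmL   [S ::= m L L]
rrmrmLLLmL => rrmrmSLmLLmL   [L ::= S L m]
rrmrmSLmLLmL => rrmrmrLmLLmL   [S ::= r]
rrmrmrLmLLmL => rrmrmrrmLLmL   [L ::= r]
rrmrmrrmLLmL => rrmrmrrmrLmL   [L ::= r]
rrmrmrrmrLmL => rrmrmrrmrrmL   [L ::= r]
rrmrmrrmrrmL => rrmrmrrmrrmr   [L ::= r]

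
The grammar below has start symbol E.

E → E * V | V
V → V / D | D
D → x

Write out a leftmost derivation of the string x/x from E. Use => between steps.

E=>V=>V/D=>D/D=>x/D=>x/x

E => V   [E → V]
V => V/D   [V → V / D]
V/D => D/D   [V → D]
D/D => x/D   [D → x]
x/D => x/x   [D → x]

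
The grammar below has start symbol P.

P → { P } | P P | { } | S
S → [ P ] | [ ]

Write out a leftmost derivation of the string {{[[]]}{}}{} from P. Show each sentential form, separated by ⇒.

P ⇒ PP ⇒ {P}P ⇒ {PP}P ⇒ {{P}P}P ⇒ {{S}P}P ⇒ {{[P]}P}P ⇒ {{[S]}P}P ⇒ {{[[]]}P}P ⇒ {{[[]]}{}}P ⇒ {{[[]]}{}}{}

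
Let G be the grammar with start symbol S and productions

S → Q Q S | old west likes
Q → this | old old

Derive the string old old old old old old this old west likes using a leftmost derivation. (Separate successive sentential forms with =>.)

S => Q Q S   [S → Q Q S]
Q Q S => old old Q S   [Q → old old]
old old Q S => old old old old S   [Q → old old]
old old old old S => old old old old Q Q S   [S → Q Q S]
old old old old Q Q S => old old old old old old Q S   [Q → old old]
old old old old old old Q S => old old old old old old this S   [Q → this]
old old old old old old this S => old old old old old old this old west likes   [S → old west likes]

S => Q Q S => old old Q S => old old old old S => old old old old Q Q S => old old old old old old Q S => old old old old old old this S => old old old old old old this old west likes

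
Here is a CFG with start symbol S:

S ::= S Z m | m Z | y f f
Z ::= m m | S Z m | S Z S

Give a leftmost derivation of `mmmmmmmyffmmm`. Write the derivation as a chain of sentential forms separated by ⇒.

S ⇒ mZ   [S ::= m Z]
mZ ⇒ mSZm   [Z ::= S Z m]
mSZm ⇒ mmZZm   [S ::= m Z]
mmZZm ⇒ mmSZSZm   [Z ::= S Z S]
mmSZSZm ⇒ mmmZZSZm   [S ::= m Z]
mmmZZSZm ⇒ mmmmmZSZm   [Z ::= m m]
mmmmmZSZm ⇒ mmmmmmmSZm   [Z ::= m m]
mmmmmmmSZm ⇒ mmmmmmmyffZm   [S ::= y f f]
mmmmmmmyffZm ⇒ mmmmmmmyffmmm   [Z ::= m m]

S⇒mZ⇒mSZm⇒mmZZm⇒mmSZSZm⇒mmmZZSZm⇒mmmmmZSZm⇒mmmmmmmSZm⇒mmmmmmmyffZm⇒mmmmmmmyffmmm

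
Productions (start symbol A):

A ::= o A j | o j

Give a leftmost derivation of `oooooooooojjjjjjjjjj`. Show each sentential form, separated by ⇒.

A ⇒ oAj   [A ::= o A j]
oAj ⇒ ooAjj   [A ::= o A j]
ooAjj ⇒ oooAjjj   [A ::= o A j]
oooAjjj ⇒ ooooAjjjj   [A ::= o A j]
ooooAjjjj ⇒ oooooAjjjjj   [A ::= o A j]
oooooAjjjjj ⇒ ooooooAjjjjjj   [A ::= o A j]
ooooooAjjjjjj ⇒ oooooooAjjjjjjj   [A ::= o A j]
oooooooAjjjjjjj ⇒ ooooooooAjjjjjjjj   [A ::= o A j]
ooooooooAjjjjjjjj ⇒ oooooooooAjjjjjjjjj   [A ::= o A j]
oooooooooAjjjjjjjjj ⇒ oooooooooojjjjjjjjjj   [A ::= o j]

A ⇒ oAj ⇒ ooAjj ⇒ oooAjjj ⇒ ooooAjjjj ⇒ oooooAjjjjj ⇒ ooooooAjjjjjj ⇒ oooooooAjjjjjjj ⇒ ooooooooAjjjjjjjj ⇒ oooooooooAjjjjjjjjj ⇒ oooooooooojjjjjjjjjj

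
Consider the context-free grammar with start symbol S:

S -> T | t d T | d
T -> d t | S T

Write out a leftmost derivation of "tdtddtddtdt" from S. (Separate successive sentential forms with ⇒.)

S ⇒ tdT ⇒ tdST ⇒ tdTT ⇒ tdSTT ⇒ tdtdTTT ⇒ tdtddtTT ⇒ tdtddtSTT ⇒ tdtddtdTT ⇒ tdtddtddtT ⇒ tdtddtddtdt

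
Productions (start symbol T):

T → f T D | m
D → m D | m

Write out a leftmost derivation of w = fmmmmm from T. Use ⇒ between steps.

T⇒fTD⇒fmD⇒fmmD⇒fmmmD⇒fmmmmD⇒fmmmmm

T ⇒ fTD   [T → f T D]
fTD ⇒ fmD   [T → m]
fmD ⇒ fmmD   [D → m D]
fmmD ⇒ fmmmD   [D → m D]
fmmmD ⇒ fmmmmD   [D → m D]
fmmmmD ⇒ fmmmmm   [D → m]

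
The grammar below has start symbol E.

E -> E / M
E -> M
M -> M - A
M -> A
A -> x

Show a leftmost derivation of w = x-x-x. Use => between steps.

E => M => M-A => M-A-A => A-A-A => x-A-A => x-x-A => x-x-x

E => M   [E -> M]
M => M-A   [M -> M - A]
M-A => M-A-A   [M -> M - A]
M-A-A => A-A-A   [M -> A]
A-A-A => x-A-A   [A -> x]
x-A-A => x-x-A   [A -> x]
x-x-A => x-x-x   [A -> x]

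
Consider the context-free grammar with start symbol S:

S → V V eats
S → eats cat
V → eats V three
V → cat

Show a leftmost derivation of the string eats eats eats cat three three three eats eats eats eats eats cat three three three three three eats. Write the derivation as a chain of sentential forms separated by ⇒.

S ⇒ V V eats   [S → V V eats]
V V eats ⇒ eats V three V eats   [V → eats V three]
eats V three V eats ⇒ eats eats V three three V eats   [V → eats V three]
eats eats V three three V eats ⇒ eats eats eats V three three three V eats   [V → eats V three]
eats eats eats V three three three V eats ⇒ eats eats eats cat three three three V eats   [V → cat]
eats eats eats cat three three three V eats ⇒ eats eats eats cat three three three eats V three eats   [V → eats V three]
eats eats eats cat three three three eats V three eats ⇒ eats eats eats cat three three three eats eats V three three eats   [V → eats V three]
eats eats eats cat three three three eats eats V three three eats ⇒ eats eats eats cat three three three eats eats eats V three three three eats   [V → eats V three]
eats eats eats cat three three three eats eats eats V three three three eats ⇒ eats eats eats cat three three three eats eats eats eats V three three three three eats   [V → eats V three]
eats eats eats cat three three three eats eats eats eats V three three three three eats ⇒ eats eats eats cat three three three eats eats eats eats eats V three three three three three eats   [V → eats V three]
eats eats eats cat three three three eats eats eats eats eats V three three three three three eats ⇒ eats eats eats cat three three three eats eats eats eats eats cat three three three three three eats   [V → cat]

S ⇒ V V eats ⇒ eats V three V eats ⇒ eats eats V three three V eats ⇒ eats eats eats V three three three V eats ⇒ eats eats eats cat three three three V eats ⇒ eats eats eats cat three three three eats V three eats ⇒ eats eats eats cat three three three eats eats V three three eats ⇒ eats eats eats cat three three three eats eats eats V three three three eats ⇒ eats eats eats cat three three three eats eats eats eats V three three three three eats ⇒ eats eats eats cat three three three eats eats eats eats eats V three three three three three eats ⇒ eats eats eats cat three three three eats eats eats eats eats cat three three three three three eats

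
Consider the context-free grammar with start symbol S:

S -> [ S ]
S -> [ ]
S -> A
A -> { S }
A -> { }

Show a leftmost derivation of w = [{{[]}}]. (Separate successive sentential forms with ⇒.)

S ⇒ [S] ⇒ [A] ⇒ [{S}] ⇒ [{A}] ⇒ [{{S}}] ⇒ [{{[]}}]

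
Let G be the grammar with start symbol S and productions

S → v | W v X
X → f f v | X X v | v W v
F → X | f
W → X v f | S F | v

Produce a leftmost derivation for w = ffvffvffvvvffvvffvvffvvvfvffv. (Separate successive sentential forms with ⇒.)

S ⇒ WvX ⇒ XvfvX ⇒ XXvvfvX ⇒ XXvXvvfvX ⇒ XXvXvXvvfvX ⇒ XXvXvXvXvvfvX ⇒ ffvXvXvXvXvvfvX ⇒ ffvXXvvXvXvXvvfvX ⇒ ffvffvXvvXvXvXvvfvX ⇒ ffvffvffvvvXvXvXvvfvX ⇒ ffvffvffvvvffvvXvXvvfvX ⇒ ffvffvffvvvffvvffvvXvvfvX ⇒ ffvffvffvvvffvvffvvffvvvfvX ⇒ ffvffvffvvvffvvffvvffvvvfvffv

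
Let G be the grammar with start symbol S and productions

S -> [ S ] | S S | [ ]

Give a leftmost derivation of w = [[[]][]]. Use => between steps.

S=>[S]=>[SS]=>[[S]S]=>[[[]]S]=>[[[]][]]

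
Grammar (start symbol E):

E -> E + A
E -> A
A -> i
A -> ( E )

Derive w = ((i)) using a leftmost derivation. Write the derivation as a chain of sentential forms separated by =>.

E => A   [E -> A]
A => (E)   [A -> ( E )]
(E) => (A)   [E -> A]
(A) => ((E))   [A -> ( E )]
((E)) => ((A))   [E -> A]
((A)) => ((i))   [A -> i]

E => A => (E) => (A) => ((E)) => ((A)) => ((i))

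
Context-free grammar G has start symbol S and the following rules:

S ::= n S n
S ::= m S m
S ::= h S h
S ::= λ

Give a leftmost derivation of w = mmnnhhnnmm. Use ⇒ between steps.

S ⇒ mSm ⇒ mmSmm ⇒ mmnSnmm ⇒ mmnnSnnmm ⇒ mmnnhShnnmm ⇒ mmnnhhnnmm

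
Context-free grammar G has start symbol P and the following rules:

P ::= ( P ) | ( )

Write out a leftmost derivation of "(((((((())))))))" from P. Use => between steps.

P => (P) => ((P)) => (((P))) => ((((P)))) => (((((P))))) => ((((((P)))))) => (((((((P))))))) => (((((((())))))))

P => (P)   [P ::= ( P )]
(P) => ((P))   [P ::= ( P )]
((P)) => (((P)))   [P ::= ( P )]
(((P))) => ((((P))))   [P ::= ( P )]
((((P)))) => (((((P)))))   [P ::= ( P )]
(((((P))))) => ((((((P))))))   [P ::= ( P )]
((((((P)))))) => (((((((P)))))))   [P ::= ( P )]
(((((((P))))))) => (((((((())))))))   [P ::= ( )]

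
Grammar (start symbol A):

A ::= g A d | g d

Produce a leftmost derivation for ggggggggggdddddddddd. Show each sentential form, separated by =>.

A=>gAd=>ggAdd=>gggAddd=>ggggAdddd=>gggggAddddd=>ggggggAdddddd=>gggggggAddddddd=>ggggggggAdddddddd=>gggggggggAddddddddd=>ggggggggggdddddddddd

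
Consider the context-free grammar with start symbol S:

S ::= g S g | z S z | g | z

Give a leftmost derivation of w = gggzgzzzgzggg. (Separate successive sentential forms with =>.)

S=>gSg=>ggSgg=>gggSggg=>gggzSzggg=>gggzgSgzggg=>gggzgzSzgzggg=>gggzgzzzgzggg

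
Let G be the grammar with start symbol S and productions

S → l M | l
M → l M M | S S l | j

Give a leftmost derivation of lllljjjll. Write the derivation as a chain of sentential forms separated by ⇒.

S ⇒ lM ⇒ lSSl ⇒ llMSl ⇒ lllMMSl ⇒ llllMMMSl ⇒ lllljMMSl ⇒ lllljjMSl ⇒ lllljjjSl ⇒ lllljjjll

S ⇒ lM   [S → l M]
lM ⇒ lSSl   [M → S S l]
lSSl ⇒ llMSl   [S → l M]
llMSl ⇒ lllMMSl   [M → l M M]
lllMMSl ⇒ llllMMMSl   [M → l M M]
llllMMMSl ⇒ lllljMMSl   [M → j]
lllljMMSl ⇒ lllljjMSl   [M → j]
lllljjMSl ⇒ lllljjjSl   [M → j]
lllljjjSl ⇒ lllljjjll   [S → l]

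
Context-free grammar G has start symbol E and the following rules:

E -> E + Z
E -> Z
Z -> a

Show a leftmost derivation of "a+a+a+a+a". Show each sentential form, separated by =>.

E => E+Z => E+Z+Z => E+Z+Z+Z => E+Z+Z+Z+Z => Z+Z+Z+Z+Z => a+Z+Z+Z+Z => a+a+Z+Z+Z => a+a+a+Z+Z => a+a+a+a+Z => a+a+a+a+a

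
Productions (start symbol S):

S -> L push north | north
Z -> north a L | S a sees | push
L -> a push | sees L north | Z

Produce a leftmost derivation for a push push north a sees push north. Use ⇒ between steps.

S ⇒ L push north ⇒ Z push north ⇒ S a sees push north ⇒ L push north a sees push north ⇒ a push push north a sees push north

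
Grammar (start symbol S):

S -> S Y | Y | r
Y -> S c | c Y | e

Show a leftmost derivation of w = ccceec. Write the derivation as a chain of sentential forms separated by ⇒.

S ⇒ SY   [S -> S Y]
SY ⇒ YY   [S -> Y]
YY ⇒ cYY   [Y -> c Y]
cYY ⇒ ccYY   [Y -> c Y]
ccYY ⇒ cccYY   [Y -> c Y]
cccYY ⇒ ccceY   [Y -> e]
ccceY ⇒ ccceSc   [Y -> S c]
ccceSc ⇒ ccceYc   [S -> Y]
ccceYc ⇒ ccceec   [Y -> e]

S ⇒ SY ⇒ YY ⇒ cYY ⇒ ccYY ⇒ cccYY ⇒ ccceY ⇒ ccceSc ⇒ ccceYc ⇒ ccceec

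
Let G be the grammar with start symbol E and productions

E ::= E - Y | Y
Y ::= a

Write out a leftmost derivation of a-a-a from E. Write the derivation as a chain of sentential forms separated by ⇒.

E ⇒ E-Y ⇒ E-Y-Y ⇒ Y-Y-Y ⇒ a-Y-Y ⇒ a-a-Y ⇒ a-a-a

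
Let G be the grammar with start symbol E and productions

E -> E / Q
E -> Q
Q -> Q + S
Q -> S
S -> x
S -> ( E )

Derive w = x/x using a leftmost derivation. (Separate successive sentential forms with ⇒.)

E ⇒ E/Q ⇒ Q/Q ⇒ S/Q ⇒ x/Q ⇒ x/S ⇒ x/x

E ⇒ E/Q   [E -> E / Q]
E/Q ⇒ Q/Q   [E -> Q]
Q/Q ⇒ S/Q   [Q -> S]
S/Q ⇒ x/Q   [S -> x]
x/Q ⇒ x/S   [Q -> S]
x/S ⇒ x/x   [S -> x]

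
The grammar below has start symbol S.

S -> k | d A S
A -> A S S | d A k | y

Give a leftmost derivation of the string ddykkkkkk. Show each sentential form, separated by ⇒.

S ⇒ dAS ⇒ ddAkS ⇒ ddASSkS ⇒ ddASSSSkS ⇒ ddySSSSkS ⇒ ddykSSSkS ⇒ ddykkSSkS ⇒ ddykkkSkS ⇒ ddykkkkkS ⇒ ddykkkkkk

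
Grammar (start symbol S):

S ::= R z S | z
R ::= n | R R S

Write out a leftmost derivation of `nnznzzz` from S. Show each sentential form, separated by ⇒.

S ⇒ RzS ⇒ RRSzS ⇒ RRSRSzS ⇒ nRSRSzS ⇒ nnSRSzS ⇒ nnzRSzS ⇒ nnznSzS ⇒ nnznzzS ⇒ nnznzzz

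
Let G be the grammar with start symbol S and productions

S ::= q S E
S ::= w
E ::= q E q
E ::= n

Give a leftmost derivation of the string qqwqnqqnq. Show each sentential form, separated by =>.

S=>qSE=>qqSEE=>qqwEE=>qqwqEqE=>qqwqnqE=>qqwqnqqEq=>qqwqnqqnq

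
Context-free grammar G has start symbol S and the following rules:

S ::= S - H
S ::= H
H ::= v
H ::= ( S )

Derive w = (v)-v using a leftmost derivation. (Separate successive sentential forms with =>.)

S => S-H => H-H => (S)-H => (H)-H => (v)-H => (v)-v

S => S-H   [S ::= S - H]
S-H => H-H   [S ::= H]
H-H => (S)-H   [H ::= ( S )]
(S)-H => (H)-H   [S ::= H]
(H)-H => (v)-H   [H ::= v]
(v)-H => (v)-v   [H ::= v]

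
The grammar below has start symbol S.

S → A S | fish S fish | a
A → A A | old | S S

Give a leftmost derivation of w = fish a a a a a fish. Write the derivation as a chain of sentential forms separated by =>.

S => fish S fish => fish A S fish => fish S S S fish => fish A S S S fish => fish S S S S S fish => fish a S S S S fish => fish a a S S S fish => fish a a a S S fish => fish a a a a S fish => fish a a a a a fish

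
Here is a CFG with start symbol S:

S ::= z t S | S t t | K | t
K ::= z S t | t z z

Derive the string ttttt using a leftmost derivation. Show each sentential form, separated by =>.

S => Stt => Stttt => ttttt

S => Stt   [S ::= S t t]
Stt => Stttt   [S ::= S t t]
Stttt => ttttt   [S ::= t]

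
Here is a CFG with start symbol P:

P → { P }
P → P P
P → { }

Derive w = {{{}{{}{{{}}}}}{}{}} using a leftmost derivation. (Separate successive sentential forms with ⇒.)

P ⇒ {P} ⇒ {PP} ⇒ {PPP} ⇒ {{P}PP} ⇒ {{PP}PP} ⇒ {{{}P}PP} ⇒ {{{}{P}}PP} ⇒ {{{}{PP}}PP} ⇒ {{{}{{}P}}PP} ⇒ {{{}{{}{P}}}PP} ⇒ {{{}{{}{{P}}}}PP} ⇒ {{{}{{}{{{}}}}}PP} ⇒ {{{}{{}{{{}}}}}{}P} ⇒ {{{}{{}{{{}}}}}{}{}}

P ⇒ {P}   [P → { P }]
{P} ⇒ {PP}   [P → P P]
{PP} ⇒ {PPP}   [P → P P]
{PPP} ⇒ {{P}PP}   [P → { P }]
{{P}PP} ⇒ {{PP}PP}   [P → P P]
{{PP}PP} ⇒ {{{}P}PP}   [P → { }]
{{{}P}PP} ⇒ {{{}{P}}PP}   [P → { P }]
{{{}{P}}PP} ⇒ {{{}{PP}}PP}   [P → P P]
{{{}{PP}}PP} ⇒ {{{}{{}P}}PP}   [P → { }]
{{{}{{}P}}PP} ⇒ {{{}{{}{P}}}PP}   [P → { P }]
{{{}{{}{P}}}PP} ⇒ {{{}{{}{{P}}}}PP}   [P → { P }]
{{{}{{}{{P}}}}PP} ⇒ {{{}{{}{{{}}}}}PP}   [P → { }]
{{{}{{}{{{}}}}}PP} ⇒ {{{}{{}{{{}}}}}{}P}   [P → { }]
{{{}{{}{{{}}}}}{}P} ⇒ {{{}{{}{{{}}}}}{}{}}   [P → { }]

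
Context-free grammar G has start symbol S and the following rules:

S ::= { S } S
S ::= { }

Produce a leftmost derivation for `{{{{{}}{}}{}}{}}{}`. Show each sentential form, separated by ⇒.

S ⇒ {S}S   [S ::= { S } S]
{S}S ⇒ {{S}S}S   [S ::= { S } S]
{{S}S}S ⇒ {{{S}S}S}S   [S ::= { S } S]
{{{S}S}S}S ⇒ {{{{S}S}S}S}S   [S ::= { S } S]
{{{{S}S}S}S}S ⇒ {{{{{}}S}S}S}S   [S ::= { }]
{{{{{}}S}S}S}S ⇒ {{{{{}}{}}S}S}S   [S ::= { }]
{{{{{}}{}}S}S}S ⇒ {{{{{}}{}}{}}S}S   [S ::= { }]
{{{{{}}{}}{}}S}S ⇒ {{{{{}}{}}{}}{}}S   [S ::= { }]
{{{{{}}{}}{}}{}}S ⇒ {{{{{}}{}}{}}{}}{}   [S ::= { }]

S ⇒ {S}S ⇒ {{S}S}S ⇒ {{{S}S}S}S ⇒ {{{{S}S}S}S}S ⇒ {{{{{}}S}S}S}S ⇒ {{{{{}}{}}S}S}S ⇒ {{{{{}}{}}{}}S}S ⇒ {{{{{}}{}}{}}{}}S ⇒ {{{{{}}{}}{}}{}}{}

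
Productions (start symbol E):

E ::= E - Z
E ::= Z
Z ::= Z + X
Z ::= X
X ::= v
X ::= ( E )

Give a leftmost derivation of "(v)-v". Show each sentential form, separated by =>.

E => E-Z => Z-Z => X-Z => (E)-Z => (Z)-Z => (X)-Z => (v)-Z => (v)-X => (v)-v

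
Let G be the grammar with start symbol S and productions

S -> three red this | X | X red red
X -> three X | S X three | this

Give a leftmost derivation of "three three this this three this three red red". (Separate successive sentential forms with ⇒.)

S ⇒ X red red ⇒ S X three red red ⇒ X X three red red ⇒ three X X three red red ⇒ three three X X three red red ⇒ three three S X three X three red red ⇒ three three X X three X three red red ⇒ three three this X three X three red red ⇒ three three this this three X three red red ⇒ three three this this three this three red red

S ⇒ X red red   [S -> X red red]
X red red ⇒ S X three red red   [X -> S X three]
S X three red red ⇒ X X three red red   [S -> X]
X X three red red ⇒ three X X three red red   [X -> three X]
three X X three red red ⇒ three three X X three red red   [X -> three X]
three three X X three red red ⇒ three three S X three X three red red   [X -> S X three]
three three S X three X three red red ⇒ three three X X three X three red red   [S -> X]
three three X X three X three red red ⇒ three three this X three X three red red   [X -> this]
three three this X three X three red red ⇒ three three this this three X three red red   [X -> this]
three three this this three X three red red ⇒ three three this this three this three red red   [X -> this]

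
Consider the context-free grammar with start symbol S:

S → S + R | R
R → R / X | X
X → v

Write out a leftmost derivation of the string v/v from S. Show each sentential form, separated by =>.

S => R   [S → R]
R => R/X   [R → R / X]
R/X => X/X   [R → X]
X/X => v/X   [X → v]
v/X => v/v   [X → v]

S => R => R/X => X/X => v/X => v/v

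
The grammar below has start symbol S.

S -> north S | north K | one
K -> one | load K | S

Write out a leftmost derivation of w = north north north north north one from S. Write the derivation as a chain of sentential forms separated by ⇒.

S ⇒ north S ⇒ north north K ⇒ north north S ⇒ north north north K ⇒ north north north S ⇒ north north north north S ⇒ north north north north north S ⇒ north north north north north one

S ⇒ north S   [S -> north S]
north S ⇒ north north K   [S -> north K]
north north K ⇒ north north S   [K -> S]
north north S ⇒ north north north K   [S -> north K]
north north north K ⇒ north north north S   [K -> S]
north north north S ⇒ north north north north S   [S -> north S]
north north north north S ⇒ north north north north north S   [S -> north S]
north north north north north S ⇒ north north north north north one   [S -> one]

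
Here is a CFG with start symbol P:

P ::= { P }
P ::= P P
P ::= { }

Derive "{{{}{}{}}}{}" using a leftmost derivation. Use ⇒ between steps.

P ⇒ PP   [P ::= P P]
PP ⇒ {P}P   [P ::= { P }]
{P}P ⇒ {{P}}P   [P ::= { P }]
{{P}}P ⇒ {{PP}}P   [P ::= P P]
{{PP}}P ⇒ {{PPP}}P   [P ::= P P]
{{PPP}}P ⇒ {{{}PP}}P   [P ::= { }]
{{{}PP}}P ⇒ {{{}{}P}}P   [P ::= { }]
{{{}{}P}}P ⇒ {{{}{}{}}}P   [P ::= { }]
{{{}{}{}}}P ⇒ {{{}{}{}}}{}   [P ::= { }]

P ⇒ PP ⇒ {P}P ⇒ {{P}}P ⇒ {{PP}}P ⇒ {{PPP}}P ⇒ {{{}PP}}P ⇒ {{{}{}P}}P ⇒ {{{}{}{}}}P ⇒ {{{}{}{}}}{}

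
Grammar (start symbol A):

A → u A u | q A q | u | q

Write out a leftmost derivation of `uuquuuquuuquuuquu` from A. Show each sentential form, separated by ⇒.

A⇒uAu⇒uuAuu⇒uuqAquu⇒uuquAuquu⇒uuquuAuuquu⇒uuquuuAuuuquu⇒uuquuuqAquuuquu⇒uuquuuquAuquuuquu⇒uuquuuquuuquuuquu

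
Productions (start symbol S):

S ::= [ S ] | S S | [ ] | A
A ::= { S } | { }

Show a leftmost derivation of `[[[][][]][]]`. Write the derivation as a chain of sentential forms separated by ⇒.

S ⇒ [S] ⇒ [SS] ⇒ [[S]S] ⇒ [[SS]S] ⇒ [[SSS]S] ⇒ [[[]SS]S] ⇒ [[[][]S]S] ⇒ [[[][][]]S] ⇒ [[[][][]][]]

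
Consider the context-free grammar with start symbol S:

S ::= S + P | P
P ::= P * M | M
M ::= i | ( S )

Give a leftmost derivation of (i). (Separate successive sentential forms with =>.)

S=>P=>M=>(S)=>(P)=>(M)=>(i)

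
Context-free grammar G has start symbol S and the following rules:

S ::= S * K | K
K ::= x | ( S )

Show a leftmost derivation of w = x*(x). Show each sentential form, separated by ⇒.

S⇒S*K⇒K*K⇒x*K⇒x*(S)⇒x*(K)⇒x*(x)

S ⇒ S*K   [S ::= S * K]
S*K ⇒ K*K   [S ::= K]
K*K ⇒ x*K   [K ::= x]
x*K ⇒ x*(S)   [K ::= ( S )]
x*(S) ⇒ x*(K)   [S ::= K]
x*(K) ⇒ x*(x)   [K ::= x]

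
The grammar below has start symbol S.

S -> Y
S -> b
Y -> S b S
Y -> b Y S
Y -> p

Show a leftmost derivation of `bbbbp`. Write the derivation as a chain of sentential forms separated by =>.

S=>Y=>SbS=>bbS=>bbY=>bbSbS=>bbbbS=>bbbbY=>bbbbp

S => Y   [S -> Y]
Y => SbS   [Y -> S b S]
SbS => bbS   [S -> b]
bbS => bbY   [S -> Y]
bbY => bbSbS   [Y -> S b S]
bbSbS => bbbbS   [S -> b]
bbbbS => bbbbY   [S -> Y]
bbbbY => bbbbp   [Y -> p]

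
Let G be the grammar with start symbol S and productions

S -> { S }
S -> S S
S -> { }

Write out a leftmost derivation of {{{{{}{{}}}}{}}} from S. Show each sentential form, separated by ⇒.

S ⇒ {S}   [S -> { S }]
{S} ⇒ {{S}}   [S -> { S }]
{{S}} ⇒ {{SS}}   [S -> S S]
{{SS}} ⇒ {{{S}S}}   [S -> { S }]
{{{S}S}} ⇒ {{{{S}}S}}   [S -> { S }]
{{{{S}}S}} ⇒ {{{{SS}}S}}   [S -> S S]
{{{{SS}}S}} ⇒ {{{{{}S}}S}}   [S -> { }]
{{{{{}S}}S}} ⇒ {{{{{}{S}}}S}}   [S -> { S }]
{{{{{}{S}}}S}} ⇒ {{{{{}{{}}}}S}}   [S -> { }]
{{{{{}{{}}}}S}} ⇒ {{{{{}{{}}}}{}}}   [S -> { }]

S⇒{S}⇒{{S}}⇒{{SS}}⇒{{{S}S}}⇒{{{{S}}S}}⇒{{{{SS}}S}}⇒{{{{{}S}}S}}⇒{{{{{}{S}}}S}}⇒{{{{{}{{}}}}S}}⇒{{{{{}{{}}}}{}}}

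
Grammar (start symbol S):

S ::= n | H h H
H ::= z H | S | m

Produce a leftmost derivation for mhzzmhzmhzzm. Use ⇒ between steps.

S ⇒ HhH   [S ::= H h H]
HhH ⇒ ShH   [H ::= S]
ShH ⇒ HhHhH   [S ::= H h H]
HhHhH ⇒ mhHhH   [H ::= m]
mhHhH ⇒ mhzHhH   [H ::= z H]
mhzHhH ⇒ mhzzHhH   [H ::= z H]
mhzzHhH ⇒ mhzzmhH   [H ::= m]
mhzzmhH ⇒ mhzzmhzH   [H ::= z H]
mhzzmhzH ⇒ mhzzmhzS   [H ::= S]
mhzzmhzS ⇒ mhzzmhzHhH   [S ::= H h H]
mhzzmhzHhH ⇒ mhzzmhzmhH   [H ::= m]
mhzzmhzmhH ⇒ mhzzmhzmhzH   [H ::= z H]
mhzzmhzmhzH ⇒ mhzzmhzmhzzH   [H ::= z H]
mhzzmhzmhzzH ⇒ mhzzmhzmhzzm   [H ::= m]

S⇒HhH⇒ShH⇒HhHhH⇒mhHhH⇒mhzHhH⇒mhzzHhH⇒mhzzmhH⇒mhzzmhzH⇒mhzzmhzS⇒mhzzmhzHhH⇒mhzzmhzmhH⇒mhzzmhzmhzH⇒mhzzmhzmhzzH⇒mhzzmhzmhzzm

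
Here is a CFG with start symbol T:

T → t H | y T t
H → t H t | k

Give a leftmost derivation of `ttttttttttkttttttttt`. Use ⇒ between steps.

T ⇒ tH ⇒ ttHt ⇒ tttHtt ⇒ ttttHttt ⇒ tttttHtttt ⇒ ttttttHttttt ⇒ tttttttHtttttt ⇒ ttttttttHttttttt ⇒ tttttttttHtttttttt ⇒ ttttttttttHttttttttt ⇒ ttttttttttkttttttttt

T ⇒ tH   [T → t H]
tH ⇒ ttHt   [H → t H t]
ttHt ⇒ tttHtt   [H → t H t]
tttHtt ⇒ ttttHttt   [H → t H t]
ttttHttt ⇒ tttttHtttt   [H → t H t]
tttttHtttt ⇒ ttttttHttttt   [H → t H t]
ttttttHttttt ⇒ tttttttHtttttt   [H → t H t]
tttttttHtttttt ⇒ ttttttttHttttttt   [H → t H t]
ttttttttHttttttt ⇒ tttttttttHtttttttt   [H → t H t]
tttttttttHtttttttt ⇒ ttttttttttHttttttttt   [H → t H t]
ttttttttttHttttttttt ⇒ ttttttttttkttttttttt   [H → k]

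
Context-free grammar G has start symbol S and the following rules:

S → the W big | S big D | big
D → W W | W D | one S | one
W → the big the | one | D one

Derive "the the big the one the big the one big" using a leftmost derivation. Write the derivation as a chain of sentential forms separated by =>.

S => the W big => the D one big => the W D one big => the the big the D one big => the the big the W W one big => the the big the one W one big => the the big the one the big the one big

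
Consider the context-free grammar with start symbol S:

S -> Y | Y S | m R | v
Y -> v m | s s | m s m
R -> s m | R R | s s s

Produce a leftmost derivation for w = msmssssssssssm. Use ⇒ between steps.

S⇒mR⇒mRR⇒mRRR⇒mRRRR⇒mRRRRR⇒msmRRRR⇒msmsssRRR⇒msmssssssRR⇒msmsssssssssR⇒msmssssssssssm

S ⇒ mR   [S -> m R]
mR ⇒ mRR   [R -> R R]
mRR ⇒ mRRR   [R -> R R]
mRRR ⇒ mRRRR   [R -> R R]
mRRRR ⇒ mRRRRR   [R -> R R]
mRRRRR ⇒ msmRRRR   [R -> s m]
msmRRRR ⇒ msmsssRRR   [R -> s s s]
msmsssRRR ⇒ msmssssssRR   [R -> s s s]
msmssssssRR ⇒ msmsssssssssR   [R -> s s s]
msmsssssssssR ⇒ msmssssssssssm   [R -> s m]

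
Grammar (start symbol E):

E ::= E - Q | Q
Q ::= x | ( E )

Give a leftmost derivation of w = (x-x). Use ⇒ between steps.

E ⇒ Q ⇒ (E) ⇒ (E-Q) ⇒ (Q-Q) ⇒ (x-Q) ⇒ (x-x)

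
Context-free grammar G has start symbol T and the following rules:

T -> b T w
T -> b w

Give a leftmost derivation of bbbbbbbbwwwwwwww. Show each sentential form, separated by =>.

T => bTw   [T -> b T w]
bTw => bbTww   [T -> b T w]
bbTww => bbbTwww   [T -> b T w]
bbbTwww => bbbbTwwww   [T -> b T w]
bbbbTwwww => bbbbbTwwwww   [T -> b T w]
bbbbbTwwwww => bbbbbbTwwwwww   [T -> b T w]
bbbbbbTwwwwww => bbbbbbbTwwwwwww   [T -> b T w]
bbbbbbbTwwwwwww => bbbbbbbbwwwwwwww   [T -> b w]

T => bTw => bbTww => bbbTwww => bbbbTwwww => bbbbbTwwwww => bbbbbbTwwwwww => bbbbbbbTwwwwwww => bbbbbbbbwwwwwwww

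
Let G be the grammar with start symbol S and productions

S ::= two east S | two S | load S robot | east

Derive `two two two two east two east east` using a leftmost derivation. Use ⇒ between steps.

S ⇒ two S   [S ::= two S]
two S ⇒ two two S   [S ::= two S]
two two S ⇒ two two two S   [S ::= two S]
two two two S ⇒ two two two two east S   [S ::= two east S]
two two two two east S ⇒ two two two two east two east S   [S ::= two east S]
two two two two east two east S ⇒ two two two two east two east east   [S ::= east]

S ⇒ two S ⇒ two two S ⇒ two two two S ⇒ two two two two east S ⇒ two two two two east two east S ⇒ two two two two east two east east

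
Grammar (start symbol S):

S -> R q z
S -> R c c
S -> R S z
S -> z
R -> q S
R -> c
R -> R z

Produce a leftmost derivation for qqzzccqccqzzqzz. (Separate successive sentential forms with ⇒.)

S⇒RSz⇒qSSz⇒qRccSz⇒qRzccSz⇒qqSzccSz⇒qqzzccSz⇒qqzzccRqzz⇒qqzzccqSqzz⇒qqzzccqRSzqzz⇒qqzzccqcSzqzz⇒qqzzccqcRqzzqzz⇒qqzzccqccqzzqzz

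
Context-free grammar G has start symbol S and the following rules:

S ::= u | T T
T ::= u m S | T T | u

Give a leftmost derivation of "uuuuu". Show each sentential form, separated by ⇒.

S⇒TT⇒TTT⇒uTT⇒uTTT⇒uTTTT⇒uuTTT⇒uuuTT⇒uuuuT⇒uuuuu

S ⇒ TT   [S ::= T T]
TT ⇒ TTT   [T ::= T T]
TTT ⇒ uTT   [T ::= u]
uTT ⇒ uTTT   [T ::= T T]
uTTT ⇒ uTTTT   [T ::= T T]
uTTTT ⇒ uuTTT   [T ::= u]
uuTTT ⇒ uuuTT   [T ::= u]
uuuTT ⇒ uuuuT   [T ::= u]
uuuuT ⇒ uuuuu   [T ::= u]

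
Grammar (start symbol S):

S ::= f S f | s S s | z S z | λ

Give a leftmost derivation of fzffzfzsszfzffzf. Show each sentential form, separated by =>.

S => fSf   [S ::= f S f]
fSf => fzSzf   [S ::= z S z]
fzSzf => fzfSfzf   [S ::= f S f]
fzfSfzf => fzffSffzf   [S ::= f S f]
fzffSffzf => fzffzSzffzf   [S ::= z S z]
fzffzSzffzf => fzffzfSfzffzf   [S ::= f S f]
fzffzfSfzffzf => fzffzfzSzfzffzf   [S ::= z S z]
fzffzfzSzfzffzf => fzffzfzsSszfzffzf   [S ::= s S s]
fzffzfzsSszfzffzf => fzffzfzsszfzffzf   [S ::= λ]

S=>fSf=>fzSzf=>fzfSfzf=>fzffSffzf=>fzffzSzffzf=>fzffzfSfzffzf=>fzffzfzSzfzffzf=>fzffzfzsSszfzffzf=>fzffzfzsszfzffzf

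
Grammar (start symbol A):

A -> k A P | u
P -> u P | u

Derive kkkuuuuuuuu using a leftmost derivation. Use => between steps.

A => kAP => kkAPP => kkkAPPP => kkkuPPP => kkkuuPPP => kkkuuuPP => kkkuuuuPP => kkkuuuuuP => kkkuuuuuuP => kkkuuuuuuuP => kkkuuuuuuuu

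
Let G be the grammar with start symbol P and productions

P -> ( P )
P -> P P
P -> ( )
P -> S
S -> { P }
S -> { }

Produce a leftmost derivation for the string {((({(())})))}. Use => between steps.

P => S => {P} => {(P)} => {((P))} => {(((P)))} => {(((S)))} => {((({P})))} => {((({(P)})))} => {((({(())})))}

P => S   [P -> S]
S => {P}   [S -> { P }]
{P} => {(P)}   [P -> ( P )]
{(P)} => {((P))}   [P -> ( P )]
{((P))} => {(((P)))}   [P -> ( P )]
{(((P)))} => {(((S)))}   [P -> S]
{(((S)))} => {((({P})))}   [S -> { P }]
{((({P})))} => {((({(P)})))}   [P -> ( P )]
{((({(P)})))} => {((({(())})))}   [P -> ( )]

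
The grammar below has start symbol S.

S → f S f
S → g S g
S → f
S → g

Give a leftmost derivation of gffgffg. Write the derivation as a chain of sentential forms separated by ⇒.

S⇒gSg⇒gfSfg⇒gffSffg⇒gffgffg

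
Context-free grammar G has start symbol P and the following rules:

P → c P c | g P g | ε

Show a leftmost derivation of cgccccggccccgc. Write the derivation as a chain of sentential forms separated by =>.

P => cPc => cgPgc => cgcPcgc => cgccPccgc => cgcccPcccgc => cgccccPccccgc => cgccccgPgccccgc => cgccccggccccgc

P => cPc   [P → c P c]
cPc => cgPgc   [P → g P g]
cgPgc => cgcPcgc   [P → c P c]
cgcPcgc => cgccPccgc   [P → c P c]
cgccPccgc => cgcccPcccgc   [P → c P c]
cgcccPcccgc => cgccccPccccgc   [P → c P c]
cgccccPccccgc => cgccccgPgccccgc   [P → g P g]
cgccccgPgccccgc => cgccccggccccgc   [P → ε]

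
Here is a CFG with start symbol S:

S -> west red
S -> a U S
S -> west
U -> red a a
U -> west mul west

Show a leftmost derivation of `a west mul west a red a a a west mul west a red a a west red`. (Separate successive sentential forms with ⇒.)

S ⇒ a U S ⇒ a west mul west S ⇒ a west mul west a U S ⇒ a west mul west a red a a S ⇒ a west mul west a red a a a U S ⇒ a west mul west a red a a a west mul west S ⇒ a west mul west a red a a a west mul west a U S ⇒ a west mul west a red a a a west mul west a red a a S ⇒ a west mul west a red a a a west mul west a red a a west red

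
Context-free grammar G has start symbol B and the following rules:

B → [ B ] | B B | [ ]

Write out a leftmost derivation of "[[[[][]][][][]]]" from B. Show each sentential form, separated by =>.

B => [B] => [[B]] => [[BB]] => [[BBB]] => [[BBBB]] => [[[B]BBB]] => [[[BB]BBB]] => [[[[]B]BBB]] => [[[[][]]BBB]] => [[[[][]][]BB]] => [[[[][]][][]B]] => [[[[][]][][][]]]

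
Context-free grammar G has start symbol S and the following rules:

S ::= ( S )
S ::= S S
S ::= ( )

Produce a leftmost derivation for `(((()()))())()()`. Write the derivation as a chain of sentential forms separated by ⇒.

S⇒SS⇒SSS⇒(S)SS⇒(SS)SS⇒((S)S)SS⇒(((S))S)SS⇒(((SS))S)SS⇒(((()S))S)SS⇒(((()()))S)SS⇒(((()()))())SS⇒(((()()))())()S⇒(((()()))())()()

S ⇒ SS   [S ::= S S]
SS ⇒ SSS   [S ::= S S]
SSS ⇒ (S)SS   [S ::= ( S )]
(S)SS ⇒ (SS)SS   [S ::= S S]
(SS)SS ⇒ ((S)S)SS   [S ::= ( S )]
((S)S)SS ⇒ (((S))S)SS   [S ::= ( S )]
(((S))S)SS ⇒ (((SS))S)SS   [S ::= S S]
(((SS))S)SS ⇒ (((()S))S)SS   [S ::= ( )]
(((()S))S)SS ⇒ (((()()))S)SS   [S ::= ( )]
(((()()))S)SS ⇒ (((()()))())SS   [S ::= ( )]
(((()()))())SS ⇒ (((()()))())()S   [S ::= ( )]
(((()()))())()S ⇒ (((()()))())()()   [S ::= ( )]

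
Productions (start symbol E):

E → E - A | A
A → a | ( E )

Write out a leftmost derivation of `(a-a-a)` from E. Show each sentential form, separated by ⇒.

E⇒A⇒(E)⇒(E-A)⇒(E-A-A)⇒(A-A-A)⇒(a-A-A)⇒(a-a-A)⇒(a-a-a)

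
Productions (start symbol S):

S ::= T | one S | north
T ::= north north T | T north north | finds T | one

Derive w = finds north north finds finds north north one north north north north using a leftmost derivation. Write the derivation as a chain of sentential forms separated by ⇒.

S ⇒ T ⇒ T north north ⇒ finds T north north ⇒ finds north north T north north ⇒ finds north north finds T north north ⇒ finds north north finds finds T north north ⇒ finds north north finds finds T north north north north ⇒ finds north north finds finds north north T north north north north ⇒ finds north north finds finds north north one north north north north

S ⇒ T   [S ::= T]
T ⇒ T north north   [T ::= T north north]
T north north ⇒ finds T north north   [T ::= finds T]
finds T north north ⇒ finds north north T north north   [T ::= north north T]
finds north north T north north ⇒ finds north north finds T north north   [T ::= finds T]
finds north north finds T north north ⇒ finds north north finds finds T north north   [T ::= finds T]
finds north north finds finds T north north ⇒ finds north north finds finds T north north north north   [T ::= T north north]
finds north north finds finds T north north north north ⇒ finds north north finds finds north north T north north north north   [T ::= north north T]
finds north north finds finds north north T north north north north ⇒ finds north north finds finds north north one north north north north   [T ::= one]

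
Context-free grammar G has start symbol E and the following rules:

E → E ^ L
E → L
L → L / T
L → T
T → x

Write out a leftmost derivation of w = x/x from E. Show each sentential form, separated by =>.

E => L => L/T => T/T => x/T => x/x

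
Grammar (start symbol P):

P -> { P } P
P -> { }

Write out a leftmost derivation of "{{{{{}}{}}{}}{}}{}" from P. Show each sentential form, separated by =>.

P => {P}P => {{P}P}P => {{{P}P}P}P => {{{{P}P}P}P}P => {{{{{}}P}P}P}P => {{{{{}}{}}P}P}P => {{{{{}}{}}{}}P}P => {{{{{}}{}}{}}{}}P => {{{{{}}{}}{}}{}}{}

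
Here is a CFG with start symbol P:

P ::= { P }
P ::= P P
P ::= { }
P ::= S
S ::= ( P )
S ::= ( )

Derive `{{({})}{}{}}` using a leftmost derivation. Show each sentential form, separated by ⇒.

P ⇒ {P} ⇒ {PP} ⇒ {PPP} ⇒ {{P}PP} ⇒ {{S}PP} ⇒ {{(P)}PP} ⇒ {{({})}PP} ⇒ {{({})}{}P} ⇒ {{({})}{}{}}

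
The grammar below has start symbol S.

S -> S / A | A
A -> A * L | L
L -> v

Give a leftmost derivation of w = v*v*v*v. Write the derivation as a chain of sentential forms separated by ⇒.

S ⇒ A   [S -> A]
A ⇒ A*L   [A -> A * L]
A*L ⇒ A*L*L   [A -> A * L]
A*L*L ⇒ A*L*L*L   [A -> A * L]
A*L*L*L ⇒ L*L*L*L   [A -> L]
L*L*L*L ⇒ v*L*L*L   [L -> v]
v*L*L*L ⇒ v*v*L*L   [L -> v]
v*v*L*L ⇒ v*v*v*L   [L -> v]
v*v*v*L ⇒ v*v*v*v   [L -> v]

S ⇒ A ⇒ A*L ⇒ A*L*L ⇒ A*L*L*L ⇒ L*L*L*L ⇒ v*L*L*L ⇒ v*v*L*L ⇒ v*v*v*L ⇒ v*v*v*v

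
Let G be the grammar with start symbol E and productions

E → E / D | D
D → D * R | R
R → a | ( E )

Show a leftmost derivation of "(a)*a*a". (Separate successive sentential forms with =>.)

E => D   [E → D]
D => D*R   [D → D * R]
D*R => D*R*R   [D → D * R]
D*R*R => R*R*R   [D → R]
R*R*R => (E)*R*R   [R → ( E )]
(E)*R*R => (D)*R*R   [E → D]
(D)*R*R => (R)*R*R   [D → R]
(R)*R*R => (a)*R*R   [R → a]
(a)*R*R => (a)*a*R   [R → a]
(a)*a*R => (a)*a*a   [R → a]

E => D => D*R => D*R*R => R*R*R => (E)*R*R => (D)*R*R => (R)*R*R => (a)*R*R => (a)*a*R => (a)*a*a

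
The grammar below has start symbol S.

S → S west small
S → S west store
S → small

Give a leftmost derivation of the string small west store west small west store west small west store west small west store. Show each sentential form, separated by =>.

S => S west store   [S → S west store]
S west store => S west small west store   [S → S west small]
S west small west store => S west store west small west store   [S → S west store]
S west store west small west store => S west small west store west small west store   [S → S west small]
S west small west store west small west store => S west store west small west store west small west store   [S → S west store]
S west store west small west store west small west store => S west small west store west small west store west small west store   [S → S west small]
S west small west store west small west store west small west store => S west store west small west store west small west store west small west store   [S → S west store]
S west store west small west store west small west store west small west store => small west store west small west store west small west store west small west store   [S → small]

S => S west store => S west small west store => S west store west small west store => S west small west store west small west store => S west store west small west store west small west store => S west small west store west small west store west small west store => S west store west small west store west small west store west small west store => small west store west small west store west small west store west small west store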